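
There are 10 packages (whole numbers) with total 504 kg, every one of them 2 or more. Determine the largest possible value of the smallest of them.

50

The 10 values sum to 504, so their minimum is at most ⌊504/10⌋ = 50.
Achievable: 6 of them at 50 and 4 at 51 total 504.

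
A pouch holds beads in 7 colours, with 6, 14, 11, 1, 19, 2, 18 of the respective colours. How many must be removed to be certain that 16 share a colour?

In the worst case you take as many as possible of each colour without reaching 16: 6 + 14 + 11 + 1 + 15 + 2 + 15 = 64.
The next one must give 16 of some colour, so 64 + 1 = 65.

65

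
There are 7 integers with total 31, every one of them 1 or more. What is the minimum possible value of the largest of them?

Some value must be at least ⌈31/7⌉ = 5, since 7 × 4 = 28 < 31.
Equality holds with 3 values of 5 and 4 values of 4.

5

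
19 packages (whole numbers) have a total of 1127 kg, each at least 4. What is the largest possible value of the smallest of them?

The 19 values sum to 1127, so their minimum is at most ⌊1127/19⌋ = 59.
Equality holds with 13 values of 59 and 6 values of 60.

59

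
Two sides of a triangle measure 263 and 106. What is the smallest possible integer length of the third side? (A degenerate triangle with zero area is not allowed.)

The third side must exceed |263 − 106| = 157.
The smallest integer above 157 is 158.

158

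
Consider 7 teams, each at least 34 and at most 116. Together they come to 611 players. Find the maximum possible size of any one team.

To make one team as large as possible, make the other 6 as small as possible.
The other 6 contribute at least 6 × 34 = 204, leaving at most 611 − 204 = 407.
But each team is capped at 116, so the maximum is 116.
Achievable: one at 116 and the other 6 totalling 495, which fits since 6 × 34 ≤ 495 ≤ 6 × 116.

116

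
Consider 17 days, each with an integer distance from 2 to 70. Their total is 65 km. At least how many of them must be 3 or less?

2

Each value above 3 is at least 4, contributing at least 4 − 2 = 2 above the floor 2.
The sum exceeds the floor total 34 by 31, so at most ⌊31/2⌋ = 15 exceed 3, and at least 2 are ≤ 3.
Exactly 2 works: 2 values at 2 and 15 at 4 total 64; raise one of the low values by 1 (still ≤ 3) to hit 65.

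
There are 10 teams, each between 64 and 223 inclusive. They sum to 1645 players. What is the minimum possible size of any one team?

Minimizing one value means maximizing the remaining 9.
The other 9 can take up 9 × 223 = 2007 ≥ 1645 − 64, so one team can sit at its floor of 64.
Achievable: one at 64 and the other 9 totalling 1581, which fits since 9 × 64 ≤ 1581 ≤ 9 × 223.

64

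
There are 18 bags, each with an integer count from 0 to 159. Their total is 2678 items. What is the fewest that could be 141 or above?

Each value short of 141 is at most 140, costing at least 159 − 140 = 19 against the maximum total of 2862.
We can afford to lose at most 2862 − 2678 = 184, so at most ⌊184/19⌋ = 9 fall short, and at least 9 are ≥ 141.
Exactly 9 works: 9 values at 159 and 9 at 140 total 2691; lower one of the high values by 13 (still ≥ 141) to hit 2678.

9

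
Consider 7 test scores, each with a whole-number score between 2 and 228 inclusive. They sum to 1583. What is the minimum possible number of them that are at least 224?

Each value short of 224 is at most 223, costing at least 228 − 223 = 5 against the maximum total of 1596.
We can afford to lose at most 1596 − 1583 = 13, so at most ⌊13/5⌋ = 2 fall short, and at least 5 are ≥ 224.
Exactly 5 works: 5 values at 228 and 2 at 223 total 1586; lower one of the high values by 3 (still ≥ 224) to hit 1583.

5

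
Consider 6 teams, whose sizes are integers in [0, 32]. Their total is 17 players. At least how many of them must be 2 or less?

Let j be the number exceeding 2. Then the total is ≥ 3·j + 0·(6 − j) = 0 + 3j.
So 3j ≤ 17 and j ≤ 5; hence at least 6 − 5 = 1 are ≤ 2.
Exactly 1 works: 1 value at 0 and 5 at 3 total 15; raise one of the low values by 2 (still ≤ 2) to hit 17.

1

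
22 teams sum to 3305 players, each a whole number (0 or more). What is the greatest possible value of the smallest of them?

The 22 values sum to 3305, so their minimum is at most ⌊3305/22⌋ = 150.
Equality holds with 17 values of 150 and 5 values of 151.

150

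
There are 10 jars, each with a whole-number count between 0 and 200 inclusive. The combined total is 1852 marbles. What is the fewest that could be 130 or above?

If only k of them are at least 130, the other 10 − k are at most 129, so the total is at most k·200 + (10 − k)·129.
This must reach 1852, so k·200 + (10 − k)·129 ≥ 1852, giving k ≥ 8.
Exactly 8 works: 8 values at 200 and 2 at 129 total 1858; lower one of the high values by 6 (still ≥ 130) to hit 1852.

8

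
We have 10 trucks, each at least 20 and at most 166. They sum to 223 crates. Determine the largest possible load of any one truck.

43

To make one truck as large as possible, make the other 9 as small as possible.
The other 9 contribute at least 9 × 20 = 180, leaving at most 223 − 180 = 43.
Since 43 ≤ 166, this is achievable: one at 43 and 9 at 20.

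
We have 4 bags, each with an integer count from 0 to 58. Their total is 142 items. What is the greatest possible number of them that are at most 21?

2

Suppose k of them are at most 21. Those contribute at most 21 each and the rest at most 58 each.
So the total is at most 21k + 58(4 − k) = 232 − 37k. This must still be ≥ 142, so k ≤ 2.
k = 2 is achieved by 2 values at 21 and 2 at 58, total 158; lower one of the 58's by 16 (still > 21) to reach 142.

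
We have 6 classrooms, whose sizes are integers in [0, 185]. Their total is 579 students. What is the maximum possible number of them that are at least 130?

4

If k of the values are ≥ 130, the total is ≥ 130k + 0(6 − k).
Setting 130k + 0(6 − k) ≤ 579 gives 130k ≤ 579, so k ≤ 4.
k = 4 is achieved by 4 values at 130 and 2 at 0, total 520; add 59 to one value (staying below 130) to reach 579.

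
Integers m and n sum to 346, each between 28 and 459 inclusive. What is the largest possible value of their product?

29929

mn = m(346 − m) is maximized when m is as near 346/2 as the bounds allow.
Taking m = 173 and n = 173 (both in [28, 459]) gives mn = 29929.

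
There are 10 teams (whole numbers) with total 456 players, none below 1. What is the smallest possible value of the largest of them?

46

The average is 456/10 > 45, so not all 10 can be 45 or less; the largest is ≥ 46.
Equality holds with 6 values of 46 and 4 values of 45.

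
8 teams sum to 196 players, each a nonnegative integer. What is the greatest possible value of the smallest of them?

The average is 196/8 < 25, so some value is ≤ 24.
Equality holds with 4 values of 24 and 4 values of 25.

24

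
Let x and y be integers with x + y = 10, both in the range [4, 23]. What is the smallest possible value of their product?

Since x + y is fixed, pushing one of them to its bound minimizes the product.
The extreme feasible split is x = 4, y = 6, giving xy = 24.

24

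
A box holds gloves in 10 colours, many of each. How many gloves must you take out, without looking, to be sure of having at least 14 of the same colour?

You could draw 13 of every colour without reaching 14 of any — 130 in all.
One more forces 14 of some colour, so 130 + 1 = 131.

131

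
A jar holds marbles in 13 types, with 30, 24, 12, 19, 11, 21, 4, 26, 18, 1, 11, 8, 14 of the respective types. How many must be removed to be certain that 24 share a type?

In the worst case you take as many as possible of each type without reaching 24: 23 + 23 + 12 + 19 + 11 + 21 + 4 + 23 + 18 + 1 + 11 + 8 + 14 = 188.
The next one must give 24 of some type, so 188 + 1 = 189.

189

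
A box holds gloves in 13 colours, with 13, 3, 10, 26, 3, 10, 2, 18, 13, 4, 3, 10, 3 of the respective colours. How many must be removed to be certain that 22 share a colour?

In the worst case you take as many as possible of each colour without reaching 22: 13 + 3 + 10 + 21 + 3 + 10 + 2 + 18 + 13 + 4 + 3 + 10 + 3 = 113.
The next one must give 22 of some colour, so 113 + 1 = 114.

114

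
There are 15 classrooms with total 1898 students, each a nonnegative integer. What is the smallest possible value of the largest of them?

127

The average is 1898/15 > 126, so not all 15 can be 126 or less; the largest is ≥ 127.
Taking 7 copies of 126 and 8 copies of 127 gives exactly 1898, so 127 is attained.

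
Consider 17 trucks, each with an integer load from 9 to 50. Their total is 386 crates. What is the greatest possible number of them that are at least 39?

7

If k of the values are ≥ 39, the total is ≥ 39k + 9(17 − k).
Setting 39k + 9(17 − k) ≤ 386 gives 30k ≤ 233, so k ≤ 7.
k = 7 is achieved by 7 values at 39 and 10 at 9, total 363; add 23 to one value (staying below 39) to reach 386.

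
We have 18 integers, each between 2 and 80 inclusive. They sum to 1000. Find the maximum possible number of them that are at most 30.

8

Suppose k of them are at most 30. Those contribute at most 30 each and the rest at most 80 each.
So the total is at most 30k + 80(18 − k) = 1440 − 50k. This must still be ≥ 1000, so k ≤ 8.
k = 8 is achieved by 8 values at 30 and 10 at 80, total 1040; lower one of the 80's by 40 (still > 30) to reach 1000.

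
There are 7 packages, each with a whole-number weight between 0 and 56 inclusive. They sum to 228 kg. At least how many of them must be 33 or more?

Suppose at most 7 − j of them reach 33; then j values are ≤ 32 and the rest ≤ 56.
The total is then ≤ 32·j + 56·(7 − j) = 392 − 24j. For this to be ≥ 228 we need j ≤ 6, so at least 7 − 6 = 1 must reach 33.
Exactly 1 works: 1 value at 56 and 6 at 32 total 248; lower one of the high values by 20 (still ≥ 33) to hit 228.

1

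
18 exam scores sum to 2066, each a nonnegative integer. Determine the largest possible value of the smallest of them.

114

The average is 2066/18 < 115, so some value is ≤ 114.
Equality holds with 4 values of 114 and 14 values of 115.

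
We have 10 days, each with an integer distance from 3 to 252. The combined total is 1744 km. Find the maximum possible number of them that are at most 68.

4

Suppose k of them are at most 68. Those contribute at most 68 each and the rest at most 252 each.
So the total is at most 68k + 252(10 − k) = 2520 − 184k. This must still be ≥ 1744, so k ≤ 4.
k = 4 is achieved by 4 values at 68 and 6 at 252, total 1784; lower one of the 252's by 40 (still > 68) to reach 1744.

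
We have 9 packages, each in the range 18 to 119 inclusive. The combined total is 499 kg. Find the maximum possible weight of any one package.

Maximizing one value means minimizing the remaining 8.
The other 8 contribute at least 8 × 18 = 144, leaving at most 499 − 144 = 355.
But each package is capped at 119, so the maximum is 119.
Achievable: one at 119 and the other 8 totalling 380, which fits since 8 × 18 ≤ 380 ≤ 8 × 119.

119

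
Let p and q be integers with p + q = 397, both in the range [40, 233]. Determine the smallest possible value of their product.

38212

Since p + q is fixed, pushing one of them to its bound minimizes the product.
The extreme feasible split is p = 164, q = 233, giving pq = 38212.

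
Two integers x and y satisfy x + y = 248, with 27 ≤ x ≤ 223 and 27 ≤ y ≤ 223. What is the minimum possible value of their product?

5967

Since x + y is fixed, pushing one of them to its bound minimizes the product.
At the endpoint x = 27, y = 248 − 27 = 221, so xy = 27 × 221 = 5967.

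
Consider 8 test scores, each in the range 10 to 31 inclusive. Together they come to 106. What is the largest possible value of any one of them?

Maximizing one value means minimizing the remaining 7.
The other 7 contribute at least 7 × 10 = 70, leaving at most 106 − 70 = 36.
But each score is capped at 31, so the maximum is 31.
Achievable: one at 31 and the other 7 totalling 75, which fits since 7 × 10 ≤ 75 ≤ 7 × 31.

31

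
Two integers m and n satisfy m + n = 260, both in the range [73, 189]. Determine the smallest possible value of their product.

mn = m(260 − m) is concave in m, so over [73, 187] it is minimized at an endpoint.
The extreme feasible split is m = 73, n = 187, giving mn = 13651.

13651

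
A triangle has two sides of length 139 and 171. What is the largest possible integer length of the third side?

309

The third side must be less than 139 + 171 = 310.
The largest integer below 310 is 309.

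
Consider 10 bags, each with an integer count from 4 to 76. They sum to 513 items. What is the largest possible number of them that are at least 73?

6

With k values at 73 or above and the rest at least 4, the sum is at least 40 + 69k.
Since the sum is 513, we need 69k ≤ 473, i.e. k ≤ 6.
k = 6 is achieved by 6 values at 73 and 4 at 4, total 454; add 59 to one value (staying below 73) to reach 513.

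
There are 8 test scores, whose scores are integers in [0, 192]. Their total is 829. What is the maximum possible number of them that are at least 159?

5

If k of the values are ≥ 159, the total is ≥ 159k + 0(8 − k).
Setting 159k + 0(8 − k) ≤ 829 gives 159k ≤ 829, so k ≤ 5.
k = 5 is achieved by 5 values at 159 and 3 at 0, total 795; add 34 to one value (staying below 159) to reach 829.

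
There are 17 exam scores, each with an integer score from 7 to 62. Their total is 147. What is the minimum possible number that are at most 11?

12

Let j be the number exceeding 11. Then the total is ≥ 12·j + 7·(17 − j) = 119 + 5j.
So 5j ≤ 28 and j ≤ 5; hence at least 17 − 5 = 12 are ≤ 11.
Exactly 12 works: 12 values at 7 and 5 at 12 total 144; raise one of the low values by 3 (still ≤ 11) to hit 147.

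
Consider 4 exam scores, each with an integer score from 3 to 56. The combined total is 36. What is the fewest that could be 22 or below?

Let j be the number exceeding 22. Then the total is ≥ 23·j + 3·(4 − j) = 12 + 20j.
So 20j ≤ 24 and j ≤ 1; hence at least 4 − 1 = 3 are ≤ 22.
Exactly 3 works: 3 values at 3 and 1 at 23 total 32; raise one of the low values by 4 (still ≤ 22) to hit 36.

3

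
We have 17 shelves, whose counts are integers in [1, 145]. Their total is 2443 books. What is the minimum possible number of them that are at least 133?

Suppose at most 17 − j of them reach 133; then j values are ≤ 132 and the rest ≤ 145.
The total is then ≤ 132·j + 145·(17 − j) = 2465 − 13j. For this to be ≥ 2443 we need j ≤ 1, so at least 17 − 1 = 16 must reach 133.
Exactly 16 works: 16 values at 145 and 1 at 132 total 2452; lower one of the high values by 9 (still ≥ 133) to hit 2443.

16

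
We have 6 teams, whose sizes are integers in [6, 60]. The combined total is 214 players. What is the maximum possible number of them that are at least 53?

Suppose k of them are at least 53. Those contribute at least 53 each and the other 6 − k at least 6 each.
So the total is at least 53k + 6(6 − k) = 36 + 47k. This must be ≤ 214, giving k ≤ 3.
k = 3 is achieved by 3 values at 53 and 3 at 6, total 177; add 37 to one value (staying below 53) to reach 214.

3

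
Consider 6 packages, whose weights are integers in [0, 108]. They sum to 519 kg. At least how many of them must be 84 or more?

If only k of them are at least 84, the other 6 − k are at most 83, so the total is at most k·108 + (6 − k)·83.
This must reach 519, so k·108 + (6 − k)·83 ≥ 519, giving k ≥ 1.
Exactly 1 works: 1 value at 108 and 5 at 83 total 523; lower one of the high values by 4 (still ≥ 84) to hit 519.

1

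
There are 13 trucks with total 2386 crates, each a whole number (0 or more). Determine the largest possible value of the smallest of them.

The average is 2386/13 < 184, so some value is ≤ 183.
Taking 6 copies of 183 and 7 copies of 184 gives exactly 2386, so 183 is attained.

183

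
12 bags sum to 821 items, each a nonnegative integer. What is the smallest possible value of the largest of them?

The average is 821/12 > 68, so not all 12 can be 68 or less; the largest is ≥ 69.
Taking 7 copies of 68 and 5 copies of 69 gives exactly 821, so 69 is attained.

69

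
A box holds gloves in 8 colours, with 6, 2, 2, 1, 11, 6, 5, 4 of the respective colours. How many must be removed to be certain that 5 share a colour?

In the worst case you take as many as possible of each colour without reaching 5: 4 + 2 + 2 + 1 + 4 + 4 + 4 + 4 = 25.
The next one must give 5 of some colour, so 25 + 1 = 26.

26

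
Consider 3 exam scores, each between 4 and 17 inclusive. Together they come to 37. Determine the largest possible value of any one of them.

17

Maximizing one value means minimizing the remaining 2.
The other 2 contribute at least 2 × 4 = 8, leaving at most 37 − 8 = 29.
But each score is capped at 17, so the maximum is 17.
Achievable: one at 17 and the other 2 totalling 20, which fits since 2 × 4 ≤ 20 ≤ 2 × 17.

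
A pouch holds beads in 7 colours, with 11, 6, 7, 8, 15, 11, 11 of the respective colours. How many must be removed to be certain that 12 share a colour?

66

In the worst case you take as many as possible of each colour without reaching 12: 11 + 6 + 7 + 8 + 11 + 11 + 11 = 65.
The next one must give 12 of some colour, so 65 + 1 = 66.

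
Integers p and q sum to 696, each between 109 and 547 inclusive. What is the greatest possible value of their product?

With p + q fixed, pq peaks when the two are closest together.
Taking p = 348 and q = 348 (both in [109, 547]) gives pq = 121104.

121104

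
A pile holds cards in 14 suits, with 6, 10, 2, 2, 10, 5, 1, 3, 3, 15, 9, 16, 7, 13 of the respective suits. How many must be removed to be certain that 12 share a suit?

92

In the worst case you take as many as possible of each suit without reaching 12: 6 + 10 + 2 + 2 + 10 + 5 + 1 + 3 + 3 + 11 + 9 + 11 + 7 + 11 = 91.
The next one must give 12 of some suit, so 91 + 1 = 92.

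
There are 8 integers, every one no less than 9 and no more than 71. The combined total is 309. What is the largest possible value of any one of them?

71

Maximizing one value means minimizing the remaining 7.
The other 7 contribute at least 7 × 9 = 63, leaving at most 309 − 63 = 246.
But each integer is capped at 71, so the maximum is 71.
Achievable: one at 71 and the other 7 totalling 238, which fits since 7 × 9 ≤ 238 ≤ 7 × 71.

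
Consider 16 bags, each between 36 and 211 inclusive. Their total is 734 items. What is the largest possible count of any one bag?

To make one bag as large as possible, make the other 15 as small as possible.
The other 15 contribute at least 15 × 36 = 540, leaving at most 734 − 540 = 194.
Since 194 ≤ 211, this is achievable: one at 194 and 15 at 36.

194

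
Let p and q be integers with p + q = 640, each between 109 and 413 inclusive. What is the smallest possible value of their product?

Since p + q is fixed, pushing one of them to its bound minimizes the product.
The extreme feasible split is p = 227, q = 413, giving pq = 93751.

93751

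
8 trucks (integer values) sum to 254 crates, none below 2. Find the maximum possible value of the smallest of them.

31

The average is 254/8 < 32, so some value is ≤ 31.
Achievable: 2 of them at 31 and 6 at 32 total 254.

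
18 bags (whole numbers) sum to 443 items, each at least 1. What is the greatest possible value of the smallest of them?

The average is 443/18 < 25, so some value is ≤ 24.
Achievable: 7 of them at 24 and 11 at 25 total 443.

24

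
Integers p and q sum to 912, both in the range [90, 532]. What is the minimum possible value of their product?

For a fixed sum, pq is smallest when p and q are as far apart as possible.
The extreme feasible split is p = 380, q = 532, giving pq = 202160.

202160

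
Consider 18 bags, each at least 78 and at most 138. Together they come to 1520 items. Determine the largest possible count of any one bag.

138

Maximizing one value means minimizing the remaining 17.
The other 17 contribute at least 17 × 78 = 1326, leaving at most 1520 − 1326 = 194.
But each bag is capped at 138, so the maximum is 138.
Achievable: one at 138 and the other 17 totalling 1382, which fits since 17 × 78 ≤ 1382 ≤ 17 × 138.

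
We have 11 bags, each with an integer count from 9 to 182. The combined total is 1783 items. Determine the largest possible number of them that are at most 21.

1

Each value at 21 or below falls at least 182 − 21 = 161 short of the ceiling 182.
The ceiling total is 11 × 182 = 2002, and we need 1783, so at most ⌊(2002 − 1783)/161⌋ = 1 can be that low.
k = 1 is achieved by 1 value at 21 and 10 at 182, total 1841; lower one of the 182's by 58 (still > 21) to reach 1783.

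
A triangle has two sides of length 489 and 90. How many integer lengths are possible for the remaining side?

The triangle inequality gives |489 − 90| < c < 489 + 90, i.e. 399 < c < 579.
So c can be any integer from 400 to 578: 179 values.

179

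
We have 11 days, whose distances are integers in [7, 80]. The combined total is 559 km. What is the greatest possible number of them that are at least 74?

If k of the values are ≥ 74, the total is ≥ 74k + 7(11 − k).
Setting 74k + 7(11 − k) ≤ 559 gives 67k ≤ 482, so k ≤ 7.
k = 7 is achieved by 7 values at 74 and 4 at 7, total 546; add 13 to one value (staying below 74) to reach 559.

7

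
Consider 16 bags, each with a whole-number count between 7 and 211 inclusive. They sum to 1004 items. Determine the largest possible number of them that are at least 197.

4

If k of the values are ≥ 197, the total is ≥ 197k + 7(16 − k).
Setting 197k + 7(16 − k) ≤ 1004 gives 190k ≤ 892, so k ≤ 4.
k = 4 is achieved by 4 values at 197 and 12 at 7, total 872; add 132 to one value (staying below 197) to reach 1004.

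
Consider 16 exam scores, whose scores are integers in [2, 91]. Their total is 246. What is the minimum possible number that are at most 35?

10

Each value above 35 is at least 36, contributing at least 36 − 2 = 34 above the floor 2.
The sum exceeds the floor total 32 by 214, so at most ⌊214/34⌋ = 6 exceed 35, and at least 10 are ≤ 35.
Exactly 10 works: 10 values at 2 and 6 at 36 total 236; raise one of the low values by 10 (still ≤ 35) to hit 246.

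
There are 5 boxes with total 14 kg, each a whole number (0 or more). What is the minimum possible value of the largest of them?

3

Some value must be at least ⌈14/5⌉ = 3, since 5 × 2 = 10 < 14.
Taking 1 copy of 2 and 4 copies of 3 gives exactly 14, so 3 is attained.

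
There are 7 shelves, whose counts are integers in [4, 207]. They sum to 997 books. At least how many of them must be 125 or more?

2

Each value short of 125 is at most 124, costing at least 207 − 124 = 83 against the maximum total of 1449.
We can afford to lose at most 1449 − 997 = 452, so at most ⌊452/83⌋ = 5 fall short, and at least 2 are ≥ 125.
Exactly 2 works: 2 values at 207 and 5 at 124 total 1034; lower one of the high values by 37 (still ≥ 125) to hit 997.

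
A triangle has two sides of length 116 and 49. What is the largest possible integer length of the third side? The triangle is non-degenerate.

164

The third side must be less than 116 + 49 = 165.
The largest integer below 165 is 164.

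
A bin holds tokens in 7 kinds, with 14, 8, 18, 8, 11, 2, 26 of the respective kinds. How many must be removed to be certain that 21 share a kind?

In the worst case you take as many as possible of each kind without reaching 21: 14 + 8 + 18 + 8 + 11 + 2 + 20 = 81.
The next one must give 21 of some kind, so 81 + 1 = 82.

82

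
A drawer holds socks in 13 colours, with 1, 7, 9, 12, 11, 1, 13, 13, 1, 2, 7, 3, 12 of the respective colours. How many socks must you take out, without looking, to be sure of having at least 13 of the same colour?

91

In the worst case you take as many as possible of each colour without reaching 13: 1 + 7 + 9 + 12 + 11 + 1 + 12 + 12 + 1 + 2 + 7 + 3 + 12 = 90.
The next one must give 13 of some colour, so 90 + 1 = 91.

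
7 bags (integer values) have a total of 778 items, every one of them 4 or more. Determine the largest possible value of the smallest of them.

111

If every one of the 7 were at least 112, the total would be at least 7 × 112 = 784 > 778.
Achievable: 6 of them at 111 and 1 at 112 total 778.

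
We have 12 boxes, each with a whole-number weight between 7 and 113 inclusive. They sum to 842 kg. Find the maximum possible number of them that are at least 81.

10

With k values at 81 or above and the rest at least 7, the sum is at least 84 + 74k.
Since the sum is 842, we need 74k ≤ 758, i.e. k ≤ 10.
k = 10 is achieved by 10 values at 81 and 2 at 7, total 824; add 18 to one value (staying below 81) to reach 842.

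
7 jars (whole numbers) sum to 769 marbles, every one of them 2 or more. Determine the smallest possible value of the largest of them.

The average is 769/7 > 109, so not all 7 can be 109 or less; the largest is ≥ 110.
Taking 1 copy of 109 and 6 copies of 110 gives exactly 769, so 110 is attained.

110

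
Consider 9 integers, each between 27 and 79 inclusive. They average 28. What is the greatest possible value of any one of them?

Maximizing one value means minimizing the remaining 8.
The total is 9 × 28 = 252.
The other 8 contribute at least 8 × 27 = 216, leaving at most 252 − 216 = 36.
Since 36 ≤ 79, this is achievable: one at 36 and 8 at 27.

36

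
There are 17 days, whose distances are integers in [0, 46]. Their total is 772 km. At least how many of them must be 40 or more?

If only k of them are at least 40, the other 17 − k are at most 39, so the total is at most k·46 + (17 − k)·39.
This must reach 772, so k·46 + (17 − k)·39 ≥ 772, giving k ≥ 16.
Exactly 16 works: 16 values at 46 and 1 at 39 total 775; lower one of the high values by 3 (still ≥ 40) to hit 772.

16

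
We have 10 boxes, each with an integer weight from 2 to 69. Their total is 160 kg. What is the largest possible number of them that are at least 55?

2

If k of the values are ≥ 55, the total is ≥ 55k + 2(10 − k).
Setting 55k + 2(10 − k) ≤ 160 gives 53k ≤ 140, so k ≤ 2.
k = 2 is achieved by 2 values at 55 and 8 at 2, total 126; add 34 to one value (staying below 55) to reach 160.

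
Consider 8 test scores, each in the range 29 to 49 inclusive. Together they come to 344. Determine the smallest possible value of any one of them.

29

To make one score as small as possible, make the other 7 as large as possible.
The other 7 can take up 7 × 49 = 343 ≥ 344 − 29, so one score can sit at its floor of 29.
Achievable: one at 29 and the other 7 totalling 315, which fits since 7 × 29 ≤ 315 ≤ 7 × 49.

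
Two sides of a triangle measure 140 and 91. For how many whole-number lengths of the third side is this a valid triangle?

181

The triangle inequality gives |140 − 91| < c < 140 + 91, i.e. 49 < c < 231.
So c can be any integer from 50 to 230: 181 values.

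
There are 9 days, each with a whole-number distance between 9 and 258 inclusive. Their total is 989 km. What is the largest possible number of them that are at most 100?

8

Suppose k of them are at most 100. Those contribute at most 100 each and the rest at most 258 each.
So the total is at most 100k + 258(9 − k) = 2322 − 158k. This must still be ≥ 989, so k ≤ 8.
k = 8 is achieved by 8 values at 100 and 1 at 258, total 1058; lower one of the 258's by 69 (still > 100) to reach 989.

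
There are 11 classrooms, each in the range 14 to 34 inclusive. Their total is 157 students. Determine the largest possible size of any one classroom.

To make one classroom as large as possible, make the other 10 as small as possible.
The other 10 contribute at least 10 × 14 = 140, leaving at most 157 − 140 = 17.
Since 17 ≤ 34, this is achievable: one at 17 and 10 at 14.

17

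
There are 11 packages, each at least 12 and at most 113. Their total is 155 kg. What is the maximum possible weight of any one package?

Maximizing one value means minimizing the remaining 10.
The other 10 contribute at least 10 × 12 = 120, leaving at most 155 − 120 = 35.
Since 35 ≤ 113, this is achievable: one at 35 and 10 at 12.

35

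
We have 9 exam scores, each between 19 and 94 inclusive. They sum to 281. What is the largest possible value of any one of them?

To make one score as large as possible, make the other 8 as small as possible.
The other 8 contribute at least 8 × 19 = 152, leaving at most 281 − 152 = 129.
But each score is capped at 94, so the maximum is 94.
Achievable: one at 94 and the other 8 totalling 187, which fits since 8 × 19 ≤ 187 ≤ 8 × 94.

94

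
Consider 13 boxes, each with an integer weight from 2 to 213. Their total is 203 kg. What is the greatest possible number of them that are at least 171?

1

Suppose k of them are at least 171. Those contribute at least 171 each and the other 13 − k at least 2 each.
So the total is at least 171k + 2(13 − k) = 26 + 169k. This must be ≤ 203, giving k ≤ 1.
k = 1 is achieved by 1 value at 171 and 12 at 2, total 195; add 8 to one value (staying below 171) to reach 203.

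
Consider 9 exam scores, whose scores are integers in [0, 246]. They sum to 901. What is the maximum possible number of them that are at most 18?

5

Suppose k of them are at most 18. Those contribute at most 18 each and the rest at most 246 each.
So the total is at most 18k + 246(9 − k) = 2214 − 228k. This must still be ≥ 901, so k ≤ 5.
k = 5 is achieved by 5 values at 18 and 4 at 246, total 1074; lower one of the 246's by 173 (still > 18) to reach 901.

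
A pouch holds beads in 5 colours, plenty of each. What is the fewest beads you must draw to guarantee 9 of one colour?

41

You could draw 8 of every colour without reaching 9 of any — 40 in all.
One more forces 9 of some colour, so 40 + 1 = 41.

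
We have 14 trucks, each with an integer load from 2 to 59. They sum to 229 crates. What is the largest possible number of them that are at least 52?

4

If k of the values are ≥ 52, the total is ≥ 52k + 2(14 − k).
Setting 52k + 2(14 − k) ≤ 229 gives 50k ≤ 201, so k ≤ 4.
k = 4 is achieved by 4 values at 52 and 10 at 2, total 228; add 1 to one value (staying below 52) to reach 229.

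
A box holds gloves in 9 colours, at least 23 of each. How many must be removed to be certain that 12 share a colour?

100

You could draw 11 of every colour without reaching 12 of any — 99 in all.
One more forces 12 of some colour, so 99 + 1 = 100.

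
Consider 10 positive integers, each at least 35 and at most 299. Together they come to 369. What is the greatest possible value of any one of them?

Maximizing one value means minimizing the remaining 9.
The other 9 contribute at least 9 × 35 = 315, leaving at most 369 − 315 = 54.
Since 54 ≤ 299, this is achievable: one at 54 and 9 at 35.

54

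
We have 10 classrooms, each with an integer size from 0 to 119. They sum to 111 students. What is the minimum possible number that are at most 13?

Each value above 13 is at least 14, contributing at least 14 − 0 = 14 above the floor 0.
The sum exceeds the floor total 0 by 111, so at most ⌊111/14⌋ = 7 exceed 13, and at least 3 are ≤ 13.
Exactly 3 works: 3 values at 0 and 7 at 14 total 98; raise one of the low values by 13 (still ≤ 13) to hit 111.

3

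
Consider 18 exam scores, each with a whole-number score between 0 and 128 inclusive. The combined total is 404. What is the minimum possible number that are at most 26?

4

If only k of them are at most 26, the other 18 − k are at least 27, so the total is at least (18 − k)·27 + k·0.
This is ≤ 404, so (18 − k)·27 + 0k ≤ 404, which gives k ≥ 4.
Exactly 4 works: 4 values at 0 and 14 at 27 total 378; raise one of the low values by 26 (still ≤ 26) to hit 404.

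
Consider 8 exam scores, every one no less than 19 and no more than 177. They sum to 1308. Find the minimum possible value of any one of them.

69

To make one score as small as possible, make the other 7 as large as possible.
The other 7 contribute at most 7 × 177 = 1239, leaving at least 1308 − 1239 = 69.
Since 69 ≥ 19, this is achievable: one at 69 and 7 at 177.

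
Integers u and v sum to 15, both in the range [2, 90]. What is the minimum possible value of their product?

For a fixed sum, uv is smallest when u and v are as far apart as possible.
The extreme feasible split is u = 2, v = 13, giving uv = 26.

26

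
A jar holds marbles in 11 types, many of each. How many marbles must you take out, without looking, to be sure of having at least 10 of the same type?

In the worst case you draw 9 of each of the 11 types: 11 × 9 = 99.
One more forces 10 of some type, so 99 + 1 = 100.

100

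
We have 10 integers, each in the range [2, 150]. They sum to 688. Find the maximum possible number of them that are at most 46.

Suppose k of them are at most 46. Those contribute at most 46 each and the rest at most 150 each.
So the total is at most 46k + 150(10 − k) = 1500 − 104k. This must still be ≥ 688, so k ≤ 7.
k = 7 is achieved by 7 values at 46 and 3 at 150, total 772; lower one of the 150's by 84 (still > 46) to reach 688.

7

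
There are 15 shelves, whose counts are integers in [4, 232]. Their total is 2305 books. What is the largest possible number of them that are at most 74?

Each value at 74 or below falls at least 232 − 74 = 158 short of the ceiling 232.
The ceiling total is 15 × 232 = 3480, and we need 2305, so at most ⌊(3480 − 2305)/158⌋ = 7 can be that low.
k = 7 is achieved by 7 values at 74 and 8 at 232, total 2374; lower one of the 232's by 69 (still > 74) to reach 2305.

7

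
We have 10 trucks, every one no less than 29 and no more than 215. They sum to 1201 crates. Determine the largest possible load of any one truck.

Maximizing one value means minimizing the remaining 9.
The other 9 contribute at least 9 × 29 = 261, leaving at most 1201 − 261 = 940.
But each truck is capped at 215, so the maximum is 215.
Achievable: one at 215 and the other 9 totalling 986, which fits since 9 × 29 ≤ 986 ≤ 9 × 215.

215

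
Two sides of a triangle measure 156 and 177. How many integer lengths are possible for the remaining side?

The triangle inequality gives |156 − 177| < c < 156 + 177, i.e. 21 < c < 333.
So c can be any integer from 22 to 332: 311 values.

311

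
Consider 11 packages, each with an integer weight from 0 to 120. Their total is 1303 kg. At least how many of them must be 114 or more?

9

Suppose at most 11 − j of them reach 114; then j values are ≤ 113 and the rest ≤ 120.
The total is then ≤ 113·j + 120·(11 − j) = 1320 − 7j. For this to be ≥ 1303 we need j ≤ 2, so at least 11 − 2 = 9 must reach 114.
Exactly 9 works: 9 values at 120 and 2 at 113 total 1306; lower one of the high values by 3 (still ≥ 114) to hit 1303.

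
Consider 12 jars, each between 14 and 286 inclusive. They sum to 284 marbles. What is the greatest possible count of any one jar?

130

Maximizing one value means minimizing the remaining 11.
The other 11 contribute at least 11 × 14 = 154, leaving at most 284 − 154 = 130.
Since 130 ≤ 286, this is achievable: one at 130 and 11 at 14.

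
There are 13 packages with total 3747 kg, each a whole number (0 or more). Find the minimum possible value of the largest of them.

289

The average is 3747/13 > 288, so not all 13 can be 288 or less; the largest is ≥ 289.
Achievable: 3 of them at 289 and 10 at 288 total 3747.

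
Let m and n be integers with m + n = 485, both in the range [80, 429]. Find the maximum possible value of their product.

For a fixed sum, the product mn is largest when m and n are as close as possible.
Taking m = 242 and n = 243 (both in [80, 429]) gives mn = 58806.

58806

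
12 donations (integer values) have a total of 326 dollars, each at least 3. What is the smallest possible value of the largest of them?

Some value must be at least ⌈326/12⌉ = 28, since 12 × 27 = 324 < 326.
Equality holds with 2 values of 28 and 10 values of 27.

28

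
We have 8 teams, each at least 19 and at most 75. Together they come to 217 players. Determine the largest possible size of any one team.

75

Maximizing one value means minimizing the remaining 7.
The other 7 contribute at least 7 × 19 = 133, leaving at most 217 − 133 = 84.
But each team is capped at 75, so the maximum is 75.
Achievable: one at 75 and the other 7 totalling 142, which fits since 7 × 19 ≤ 142 ≤ 7 × 75.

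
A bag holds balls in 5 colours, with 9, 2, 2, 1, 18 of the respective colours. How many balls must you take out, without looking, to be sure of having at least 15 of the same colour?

In the worst case you take as many as possible of each colour without reaching 15: 9 + 2 + 2 + 1 + 14 = 28.
The next one must give 15 of some colour, so 28 + 1 = 29.

29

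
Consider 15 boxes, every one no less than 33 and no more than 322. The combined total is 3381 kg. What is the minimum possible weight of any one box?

33

Minimizing one value means maximizing the remaining 14.
The other 14 can take up 14 × 322 = 4508 ≥ 3381 − 33, so one box can sit at its floor of 33.
Achievable: one at 33 and the other 14 totalling 3348, which fits since 14 × 33 ≤ 3348 ≤ 14 × 322.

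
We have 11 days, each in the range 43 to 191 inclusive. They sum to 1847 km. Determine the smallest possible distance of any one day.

43

Minimizing one value means maximizing the remaining 10.
The other 10 can take up 10 × 191 = 1910 ≥ 1847 − 43, so one day can sit at its floor of 43.
Achievable: one at 43 and the other 10 totalling 1804, which fits since 10 × 43 ≤ 1804 ≤ 10 × 191.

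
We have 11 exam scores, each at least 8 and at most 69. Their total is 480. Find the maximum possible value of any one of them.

Maximizing one value means minimizing the remaining 10.
The other 10 contribute at least 10 × 8 = 80, leaving at most 480 − 80 = 400.
But each score is capped at 69, so the maximum is 69.
Achievable: one at 69 and the other 10 totalling 411, which fits since 10 × 8 ≤ 411 ≤ 10 × 69.

69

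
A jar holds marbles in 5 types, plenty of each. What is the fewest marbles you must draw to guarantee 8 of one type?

36

You could draw 7 of every type without reaching 8 of any — 35 in all.
One more forces 8 of some type, so 35 + 1 = 36.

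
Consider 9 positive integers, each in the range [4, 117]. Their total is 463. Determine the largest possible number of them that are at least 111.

3

With k values at 111 or above and the rest at least 4, the sum is at least 36 + 107k.
Since the sum is 463, we need 107k ≤ 427, i.e. k ≤ 3.
k = 3 is achieved by 3 values at 111 and 6 at 4, total 357; add 106 to one value (staying below 111) to reach 463.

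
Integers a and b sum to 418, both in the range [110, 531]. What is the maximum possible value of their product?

43681

For a fixed sum, the product ab is largest when a and b are as close as possible.
Taking a = 209 and b = 209 (both in [110, 531]) gives ab = 43681.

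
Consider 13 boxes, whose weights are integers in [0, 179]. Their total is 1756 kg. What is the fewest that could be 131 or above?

Suppose at most 13 − j of them reach 131; then j values are ≤ 130 and the rest ≤ 179.
The total is then ≤ 130·j + 179·(13 − j) = 2327 − 49j. For this to be ≥ 1756 we need j ≤ 11, so at least 13 − 11 = 2 must reach 131.
Exactly 2 works: 2 values at 179 and 11 at 130 total 1788; lower one of the high values by 32 (still ≥ 131) to hit 1756.

2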